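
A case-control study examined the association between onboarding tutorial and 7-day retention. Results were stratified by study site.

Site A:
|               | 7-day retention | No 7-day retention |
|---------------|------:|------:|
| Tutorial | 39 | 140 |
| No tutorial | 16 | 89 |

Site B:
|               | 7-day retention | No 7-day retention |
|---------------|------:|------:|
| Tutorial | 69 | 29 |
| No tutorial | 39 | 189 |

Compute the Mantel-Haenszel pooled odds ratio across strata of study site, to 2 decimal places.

OR_MH = Σ(aᵢdᵢ/nᵢ) / Σ(bᵢcᵢ/nᵢ), where nᵢ is the stratum total.
Stratum 1 (Site A): n = 284; a·d/n = 39·89/284 = 12.2218; b·c/n = 140·16/284 = 7.8873
Stratum 2 (Site B): n = 326; a·d/n = 69·189/326 = 40.0031; b·c/n = 29·39/326 = 3.4693
OR_MH = (12.2218 + 40.0031) / (7.8873 + 3.4693) = 52.2249 / 11.3566 = 4.59862

4.60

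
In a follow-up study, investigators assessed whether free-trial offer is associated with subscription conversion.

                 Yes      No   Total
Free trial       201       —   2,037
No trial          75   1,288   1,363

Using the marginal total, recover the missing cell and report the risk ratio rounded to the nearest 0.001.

The missing cell is in the exposed row: 2037 − 201 = 1836.
So a = 201, b = 1836, c = 75, d = 1288.
RR = [a/(a+b)] / [c/(c+d)] = (201/2037) / (75/1363) = 0.09867/0.05503 = 1.79324

1.793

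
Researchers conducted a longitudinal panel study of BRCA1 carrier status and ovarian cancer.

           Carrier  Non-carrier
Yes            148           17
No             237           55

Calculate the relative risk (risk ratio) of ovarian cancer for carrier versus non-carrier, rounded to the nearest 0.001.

1.628

Reading the table with exposure as columns: a = 148 (Carrier, case), b = 237 (Carrier, non-case), c = 17 (Non-carrier, case), d = 55.
Risk in exposed = 148/385 = 0.38442; risk in unexposed = 17/72 = 0.23611.
RR = 0.38442 / 0.23611 = 1.62811
The risk among the exposed is 1.63 times that among the unexposed.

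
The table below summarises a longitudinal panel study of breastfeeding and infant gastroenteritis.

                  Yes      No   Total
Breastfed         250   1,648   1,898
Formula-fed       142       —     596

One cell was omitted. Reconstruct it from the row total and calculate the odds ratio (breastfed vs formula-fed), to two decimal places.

The missing cell is in the unexposed row: 596 − 142 = 454.
So a = 250, b = 1648, c = 142, d = 454.
OR = (a·d)/(b·c) = (250 × 454) / (1648 × 142) = 113500 / 234016 = 0.48501

0.49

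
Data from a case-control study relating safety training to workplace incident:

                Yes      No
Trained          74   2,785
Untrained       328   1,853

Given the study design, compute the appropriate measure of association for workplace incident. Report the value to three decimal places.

Cells: a = 74, b = 2785, c = 328, d = 1853.
This is a case-control study: participants were sampled on outcome status, so risks in the source population cannot be estimated directly — relative risk is not valid here. The odds ratio is the appropriate measure.
OR = (a·d)/(b·c) = (74 × 1853) / (2785 × 328) = 137122 / 913480 = 0.15011

0.150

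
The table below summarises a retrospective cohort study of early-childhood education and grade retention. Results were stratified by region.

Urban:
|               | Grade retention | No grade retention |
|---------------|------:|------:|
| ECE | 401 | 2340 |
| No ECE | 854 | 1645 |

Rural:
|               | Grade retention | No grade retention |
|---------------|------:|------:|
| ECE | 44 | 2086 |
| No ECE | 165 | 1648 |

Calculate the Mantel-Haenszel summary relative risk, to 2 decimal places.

RR_MH = Σ(aᵢ·n₀ᵢ/nᵢ) / Σ(cᵢ·n₁ᵢ/nᵢ), with n₁ᵢ = aᵢ+bᵢ (exposed), n₀ᵢ = cᵢ+dᵢ (unexposed), nᵢ = n₁ᵢ+n₀ᵢ.
Stratum 1 (Urban): n₁ = 2741, n₀ = 2499, n = 5240; a·n₀/n = 401·2499/5240 = 191.2403; c·n₁/n = 854·2741/5240 = 446.7202
Stratum 2 (Rural): n₁ = 2130, n₀ = 1813, n = 3943; a·n₀/n = 44·1813/3943 = 20.2313; c·n₁/n = 165·2130/3943 = 89.1326
RR_MH = (191.2403 + 20.2313) / (446.7202 + 89.1326) = 211.4716 / 535.8529 = 0.39464

0.39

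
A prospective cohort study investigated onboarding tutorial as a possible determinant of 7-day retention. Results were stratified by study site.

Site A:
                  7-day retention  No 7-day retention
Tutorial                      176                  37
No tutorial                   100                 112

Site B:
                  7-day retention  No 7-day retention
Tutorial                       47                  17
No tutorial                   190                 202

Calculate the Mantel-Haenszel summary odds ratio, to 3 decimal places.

4.256

OR_MH = Σ(aᵢdᵢ/nᵢ) / Σ(bᵢcᵢ/nᵢ), where nᵢ is the stratum total.
Stratum 1 (Site A): n = 425; a·d/n = 176·112/425 = 46.3812; b·c/n = 37·100/425 = 8.7059
Stratum 2 (Site B): n = 456; a·d/n = 47·202/456 = 20.8202; b·c/n = 17·190/456 = 7.0833
OR_MH = (46.3812 + 20.8202) / (8.7059 + 7.0833) = 67.2014 / 15.7892 = 4.25616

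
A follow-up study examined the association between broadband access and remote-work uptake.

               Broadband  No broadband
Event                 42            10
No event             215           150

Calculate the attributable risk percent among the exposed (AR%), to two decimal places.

61.76

Reading the table with exposure as columns: a = 42 (Broadband, case), b = 215 (Broadband, non-case), c = 10 (No broadband, case), d = 150.
Risk in exposed = 42/257 = 0.16342; risk in unexposed = 10/160 = 0.06250.
RR = 0.16342/0.06250 = 2.61479
AR% = (RR − 1)/RR × 100 = (2.61479 − 1)/2.61479 × 100 = 61.7560%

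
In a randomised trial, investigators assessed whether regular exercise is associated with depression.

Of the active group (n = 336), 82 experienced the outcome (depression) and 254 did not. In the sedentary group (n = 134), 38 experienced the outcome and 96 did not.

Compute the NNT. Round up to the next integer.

26

Risk in treated group = 82/336 = 0.24405; risk in control = 38/134 = 0.28358.
Absolute risk reduction = 0.28358 − 0.24405 = 0.03953
NNT = 1 / ARR = 1 / 0.03953 = 25.294 → round up → 26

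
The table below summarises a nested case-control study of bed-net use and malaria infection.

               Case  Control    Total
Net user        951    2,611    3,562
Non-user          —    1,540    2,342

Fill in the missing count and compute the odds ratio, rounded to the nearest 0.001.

0.699

The missing cell is in the unexposed row: 2342 − 1540 = 802.
So a = 951, b = 2611, c = 802, d = 1540.
OR = (a·d)/(b·c) = (951 × 1540) / (2611 × 802) = 1464540 / 2094022 = 0.69939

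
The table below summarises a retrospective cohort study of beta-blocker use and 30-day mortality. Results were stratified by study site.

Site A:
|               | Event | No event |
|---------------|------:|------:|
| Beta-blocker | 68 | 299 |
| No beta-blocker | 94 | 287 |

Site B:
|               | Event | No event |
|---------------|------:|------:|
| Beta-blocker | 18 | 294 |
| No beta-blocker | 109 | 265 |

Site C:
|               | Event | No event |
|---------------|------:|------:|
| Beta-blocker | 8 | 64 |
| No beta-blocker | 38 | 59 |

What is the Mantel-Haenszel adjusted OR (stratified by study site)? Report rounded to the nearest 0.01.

OR_MH = Σ(aᵢdᵢ/nᵢ) / Σ(bᵢcᵢ/nᵢ), where nᵢ is the stratum total.
Stratum 1 (Site A): n = 748; a·d/n = 68·287/748 = 26.0909; b·c/n = 299·94/748 = 37.5749
Stratum 2 (Site B): n = 686; a·d/n = 18·265/686 = 6.9534; b·c/n = 294·109/686 = 46.7143
Stratum 3 (Site C): n = 169; a·d/n = 8·59/169 = 2.7929; b·c/n = 64·38/169 = 14.3905
OR_MH = (26.0909 + 6.9534 + 2.7929) / (37.5749 + 46.7143 + 14.3905) = 35.8372 / 98.6797 = 0.36317

0.36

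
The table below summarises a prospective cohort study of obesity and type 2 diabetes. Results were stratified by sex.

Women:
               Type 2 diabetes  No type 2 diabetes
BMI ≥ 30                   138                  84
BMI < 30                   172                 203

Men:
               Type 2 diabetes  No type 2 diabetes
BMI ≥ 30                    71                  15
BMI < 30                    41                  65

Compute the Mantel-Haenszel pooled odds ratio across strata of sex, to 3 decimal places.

2.589

OR_MH = Σ(aᵢdᵢ/nᵢ) / Σ(bᵢcᵢ/nᵢ), where nᵢ is the stratum total.
Stratum 1 (Women): n = 597; a·d/n = 138·203/597 = 46.9246; b·c/n = 84·172/597 = 24.2010
Stratum 2 (Men): n = 192; a·d/n = 71·65/192 = 24.0365; b·c/n = 15·41/192 = 3.2031
OR_MH = (46.9246 + 24.0365) / (24.2010 + 3.2031) = 70.9611 / 27.4041 = 2.58943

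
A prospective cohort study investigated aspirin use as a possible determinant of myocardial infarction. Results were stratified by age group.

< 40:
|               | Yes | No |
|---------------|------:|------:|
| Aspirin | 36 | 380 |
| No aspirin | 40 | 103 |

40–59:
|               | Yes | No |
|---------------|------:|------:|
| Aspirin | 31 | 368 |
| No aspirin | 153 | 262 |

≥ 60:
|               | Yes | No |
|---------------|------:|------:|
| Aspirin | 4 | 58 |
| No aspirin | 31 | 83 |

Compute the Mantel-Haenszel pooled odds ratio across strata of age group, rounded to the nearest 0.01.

0.17

OR_MH = Σ(aᵢdᵢ/nᵢ) / Σ(bᵢcᵢ/nᵢ), where nᵢ is the stratum total.
Stratum 1 (< 40): n = 559; a·d/n = 36·103/559 = 6.6333; b·c/n = 380·40/559 = 27.1914
Stratum 2 (40–59): n = 814; a·d/n = 31·262/814 = 9.9779; b·c/n = 368·153/814 = 69.1695
Stratum 3 (≥ 60): n = 176; a·d/n = 4·83/176 = 1.8864; b·c/n = 58·31/176 = 10.2159
OR_MH = (6.6333 + 9.9779 + 1.8864) / (27.1914 + 69.1695 + 10.2159) = 18.4975 / 106.5769 = 0.17356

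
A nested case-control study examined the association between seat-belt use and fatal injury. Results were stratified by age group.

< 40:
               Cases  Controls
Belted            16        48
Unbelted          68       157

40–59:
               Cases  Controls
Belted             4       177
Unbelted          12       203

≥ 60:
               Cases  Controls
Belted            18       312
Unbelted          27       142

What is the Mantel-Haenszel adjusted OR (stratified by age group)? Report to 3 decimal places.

0.473

OR_MH = Σ(aᵢdᵢ/nᵢ) / Σ(bᵢcᵢ/nᵢ), where nᵢ is the stratum total.
Stratum 1 (< 40): n = 289; a·d/n = 16·157/289 = 8.6920; b·c/n = 48·68/289 = 11.2941
Stratum 2 (40–59): n = 396; a·d/n = 4·203/396 = 2.0505; b·c/n = 177·12/396 = 5.3636
Stratum 3 (≥ 60): n = 499; a·d/n = 18·142/499 = 5.1222; b·c/n = 312·27/499 = 16.8818
OR_MH = (8.6920 + 2.0505 + 5.1222) / (11.2941 + 5.3636 + 16.8818) = 15.8648 / 33.5395 = 0.47302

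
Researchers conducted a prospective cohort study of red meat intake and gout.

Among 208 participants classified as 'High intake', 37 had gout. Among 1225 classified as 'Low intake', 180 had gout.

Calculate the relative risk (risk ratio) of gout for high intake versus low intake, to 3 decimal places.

1.211

From the description: a = 37, b = 171, c = 180, d = 1045.
Risk in exposed = 37/208 = 0.17788; risk in unexposed = 180/1225 = 0.14694.
RR = 0.17788 / 0.14694 = 1.21060
The risk among the exposed is 1.21 times that among the unexposed.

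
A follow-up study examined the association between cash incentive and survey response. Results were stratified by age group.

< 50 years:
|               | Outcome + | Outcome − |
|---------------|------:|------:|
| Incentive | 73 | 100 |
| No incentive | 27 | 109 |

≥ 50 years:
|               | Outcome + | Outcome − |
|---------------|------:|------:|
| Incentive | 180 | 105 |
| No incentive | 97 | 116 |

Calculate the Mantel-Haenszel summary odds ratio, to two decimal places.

OR_MH = Σ(aᵢdᵢ/nᵢ) / Σ(bᵢcᵢ/nᵢ), where nᵢ is the stratum total.
Stratum 1 (< 50 years): n = 309; a·d/n = 73·109/309 = 25.7508; b·c/n = 100·27/309 = 8.7379
Stratum 2 (≥ 50 years): n = 498; a·d/n = 180·116/498 = 41.9277; b·c/n = 105·97/498 = 20.4518
OR_MH = (25.7508 + 41.9277) / (8.7379 + 20.4518) = 67.6785 / 29.1897 = 2.31858

2.32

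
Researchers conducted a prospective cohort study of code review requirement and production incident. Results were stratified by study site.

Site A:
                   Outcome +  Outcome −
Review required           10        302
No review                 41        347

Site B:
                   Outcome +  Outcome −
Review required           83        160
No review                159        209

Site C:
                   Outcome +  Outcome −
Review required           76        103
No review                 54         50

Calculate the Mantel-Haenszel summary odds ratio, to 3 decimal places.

OR_MH = Σ(aᵢdᵢ/nᵢ) / Σ(bᵢcᵢ/nᵢ), where nᵢ is the stratum total.
Stratum 1 (Site A): n = 700; a·d/n = 10·347/700 = 4.9571; b·c/n = 302·41/700 = 17.6886
Stratum 2 (Site B): n = 611; a·d/n = 83·209/611 = 28.3912; b·c/n = 160·159/611 = 41.6367
Stratum 3 (Site C): n = 283; a·d/n = 76·50/283 = 13.4276; b·c/n = 103·54/283 = 19.6537
OR_MH = (4.9571 + 28.3912 + 13.4276) / (17.6886 + 41.6367 + 19.6537) = 46.7759 / 78.9789 = 0.59226

0.592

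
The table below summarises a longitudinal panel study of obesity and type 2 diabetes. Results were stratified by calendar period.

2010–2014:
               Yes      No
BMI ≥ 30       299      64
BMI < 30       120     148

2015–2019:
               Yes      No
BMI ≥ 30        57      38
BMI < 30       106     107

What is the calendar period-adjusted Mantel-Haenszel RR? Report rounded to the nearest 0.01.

1.64

RR_MH = Σ(aᵢ·n₀ᵢ/nᵢ) / Σ(cᵢ·n₁ᵢ/nᵢ), with n₁ᵢ = aᵢ+bᵢ (exposed), n₀ᵢ = cᵢ+dᵢ (unexposed), nᵢ = n₁ᵢ+n₀ᵢ.
Stratum 1 (2010–2014): n₁ = 363, n₀ = 268, n = 631; a·n₀/n = 299·268/631 = 126.9921; c·n₁/n = 120·363/631 = 69.0333
Stratum 2 (2015–2019): n₁ = 95, n₀ = 213, n = 308; a·n₀/n = 57·213/308 = 39.4188; c·n₁/n = 106·95/308 = 32.6948
RR_MH = (126.9921 + 39.4188) / (69.0333 + 32.6948) = 166.4109 / 101.7281 = 1.63584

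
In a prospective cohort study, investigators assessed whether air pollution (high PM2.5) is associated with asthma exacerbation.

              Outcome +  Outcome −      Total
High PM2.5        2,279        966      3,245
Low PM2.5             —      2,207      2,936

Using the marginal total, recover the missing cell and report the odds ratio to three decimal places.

7.142

The missing cell is in the unexposed row: 2936 − 2207 = 729.
So a = 2279, b = 966, c = 729, d = 2207.
OR = (a·d)/(b·c) = (2279 × 2207) / (966 × 729) = 5029753 / 704214 = 7.14236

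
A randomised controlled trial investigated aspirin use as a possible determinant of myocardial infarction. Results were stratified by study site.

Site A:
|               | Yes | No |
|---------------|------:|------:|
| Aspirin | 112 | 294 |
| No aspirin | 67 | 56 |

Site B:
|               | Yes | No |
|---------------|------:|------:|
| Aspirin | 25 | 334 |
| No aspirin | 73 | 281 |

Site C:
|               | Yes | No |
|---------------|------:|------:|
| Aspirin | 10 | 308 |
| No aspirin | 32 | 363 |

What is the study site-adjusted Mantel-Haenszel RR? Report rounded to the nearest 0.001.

RR_MH = Σ(aᵢ·n₀ᵢ/nᵢ) / Σ(cᵢ·n₁ᵢ/nᵢ), with n₁ᵢ = aᵢ+bᵢ (exposed), n₀ᵢ = cᵢ+dᵢ (unexposed), nᵢ = n₁ᵢ+n₀ᵢ.
Stratum 1 (Site A): n₁ = 406, n₀ = 123, n = 529; a·n₀/n = 112·123/529 = 26.0416; c·n₁/n = 67·406/529 = 51.4216
Stratum 2 (Site B): n₁ = 359, n₀ = 354, n = 713; a·n₀/n = 25·354/713 = 12.4123; c·n₁/n = 73·359/713 = 36.7560
Stratum 3 (Site C): n₁ = 318, n₀ = 395, n = 713; a·n₀/n = 10·395/713 = 5.5400; c·n₁/n = 32·318/713 = 14.2721
RR_MH = (26.0416 + 12.4123 + 5.5400) / (51.4216 + 36.7560 + 14.2721) = 43.9939 / 102.4496 = 0.42942

0.429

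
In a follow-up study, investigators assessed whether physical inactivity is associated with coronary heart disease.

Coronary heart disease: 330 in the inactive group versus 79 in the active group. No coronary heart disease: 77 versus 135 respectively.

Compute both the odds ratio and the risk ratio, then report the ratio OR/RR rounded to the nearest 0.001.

From the description: a = 330, b = 77, c = 79, d = 135.
OR = (330·135)/(77·79) = 44550/6083 = 7.32369
Risk in exposed = 330/407 = 0.81081; risk in unexposed = 79/214 = 0.36916; RR = 2.19637
OR/RR = 7.32369 / 2.19637 = 3.33445
The outcome is not rare, so the OR lies further from 1 than the RR.

3.334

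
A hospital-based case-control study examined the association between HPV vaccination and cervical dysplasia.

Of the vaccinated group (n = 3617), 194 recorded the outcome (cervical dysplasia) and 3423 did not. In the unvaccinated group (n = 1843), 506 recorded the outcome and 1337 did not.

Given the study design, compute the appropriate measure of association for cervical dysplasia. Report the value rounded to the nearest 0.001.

0.150

From the description: a = 194, b = 3423, c = 506, d = 1337.
This is a hospital-based case-control study: participants were sampled on outcome status, so risks in the source population cannot be estimated directly — relative risk is not valid here. The odds ratio is the appropriate measure.
OR = (a·d)/(b·c) = (194 × 1337) / (3423 × 506) = 259378 / 1732038 = 0.14975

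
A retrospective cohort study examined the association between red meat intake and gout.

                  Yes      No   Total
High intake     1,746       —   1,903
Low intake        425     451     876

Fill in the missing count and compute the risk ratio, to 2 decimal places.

1.89

The missing cell is in the exposed row: 1903 − 1746 = 157.
So a = 1746, b = 157, c = 425, d = 451.
RR = [a/(a+b)] / [c/(c+d)] = (1746/1903) / (425/876) = 0.91750/0.48516 = 1.89113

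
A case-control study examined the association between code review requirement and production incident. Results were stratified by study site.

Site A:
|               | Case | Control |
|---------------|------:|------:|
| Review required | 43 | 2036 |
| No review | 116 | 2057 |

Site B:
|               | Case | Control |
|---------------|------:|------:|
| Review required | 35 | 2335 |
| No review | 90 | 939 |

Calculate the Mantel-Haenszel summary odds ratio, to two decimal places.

OR_MH = Σ(aᵢdᵢ/nᵢ) / Σ(bᵢcᵢ/nᵢ), where nᵢ is the stratum total.
Stratum 1 (Site A): n = 4252; a·d/n = 43·2057/4252 = 20.8022; b·c/n = 2036·116/4252 = 55.5447
Stratum 2 (Site B): n = 3399; a·d/n = 35·939/3399 = 9.6690; b·c/n = 2335·90/3399 = 61.8270
OR_MH = (20.8022 + 9.6690) / (55.5447 + 61.8270) = 30.4712 / 117.3717 = 0.25961

0.26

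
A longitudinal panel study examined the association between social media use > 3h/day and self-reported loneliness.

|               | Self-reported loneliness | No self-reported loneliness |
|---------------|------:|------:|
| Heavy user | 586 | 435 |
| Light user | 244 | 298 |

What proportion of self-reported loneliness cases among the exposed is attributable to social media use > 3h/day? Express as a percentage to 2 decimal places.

21.56

Cells: a = 586, b = 435, c = 244, d = 298.
Risk in exposed = 586/1021 = 0.57395; risk in unexposed = 244/542 = 0.45018.
RR = 0.57395/0.45018 = 1.27492
AR% = (RR − 1)/RR × 100 = (1.27492 − 1)/1.27492 × 100 = 21.5634%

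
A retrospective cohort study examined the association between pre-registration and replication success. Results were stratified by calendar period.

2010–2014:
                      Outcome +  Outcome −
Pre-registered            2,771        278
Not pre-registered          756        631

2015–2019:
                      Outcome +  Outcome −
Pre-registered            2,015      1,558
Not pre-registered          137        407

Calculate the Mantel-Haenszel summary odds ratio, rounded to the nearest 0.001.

OR_MH = Σ(aᵢdᵢ/nᵢ) / Σ(bᵢcᵢ/nᵢ), where nᵢ is the stratum total.
Stratum 1 (2010–2014): n = 4436; a·d/n = 2771·631/4436 = 394.1616; b·c/n = 278·756/4436 = 47.3778
Stratum 2 (2015–2019): n = 4117; a·d/n = 2015·407/4117 = 199.1997; b·c/n = 1558·137/4117 = 51.8450
OR_MH = (394.1616 + 199.1997) / (47.3778 + 51.8450) = 593.3613 / 99.2229 = 5.98009

5.980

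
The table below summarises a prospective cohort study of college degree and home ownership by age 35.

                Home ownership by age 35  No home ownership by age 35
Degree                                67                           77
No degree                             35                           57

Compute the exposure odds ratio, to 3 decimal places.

1.417

Cells: a = 67, b = 77, c = 35, d = 57.
OR = (a·d)/(b·c) = (67 × 57) / (77 × 35) = 3819 / 2695 = 1.41707
The odds of home ownership by age 35 are about 1.42 times as high in the degree group.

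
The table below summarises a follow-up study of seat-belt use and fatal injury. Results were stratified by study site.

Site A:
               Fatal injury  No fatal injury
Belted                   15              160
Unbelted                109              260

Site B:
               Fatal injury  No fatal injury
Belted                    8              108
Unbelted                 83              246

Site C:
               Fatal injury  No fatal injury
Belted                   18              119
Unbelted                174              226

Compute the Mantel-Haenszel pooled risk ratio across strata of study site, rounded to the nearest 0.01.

0.29

RR_MH = Σ(aᵢ·n₀ᵢ/nᵢ) / Σ(cᵢ·n₁ᵢ/nᵢ), with n₁ᵢ = aᵢ+bᵢ (exposed), n₀ᵢ = cᵢ+dᵢ (unexposed), nᵢ = n₁ᵢ+n₀ᵢ.
Stratum 1 (Site A): n₁ = 175, n₀ = 369, n = 544; a·n₀/n = 15·369/544 = 10.1746; c·n₁/n = 109·175/544 = 35.0643
Stratum 2 (Site B): n₁ = 116, n₀ = 329, n = 445; a·n₀/n = 8·329/445 = 5.9146; c·n₁/n = 83·116/445 = 21.6360
Stratum 3 (Site C): n₁ = 137, n₀ = 400, n = 537; a·n₀/n = 18·400/537 = 13.4078; c·n₁/n = 174·137/537 = 44.3911
RR_MH = (10.1746 + 5.9146 + 13.4078) / (35.0643 + 21.6360 + 44.3911) = 29.4971 / 101.0914 = 0.29179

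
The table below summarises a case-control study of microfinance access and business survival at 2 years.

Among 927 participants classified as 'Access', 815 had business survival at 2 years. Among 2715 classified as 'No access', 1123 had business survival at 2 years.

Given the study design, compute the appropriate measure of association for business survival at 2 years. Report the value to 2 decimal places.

From the description: a = 815, b = 112, c = 1123, d = 1592.
This is a case-control study: participants were sampled on outcome status, so risks in the source population cannot be estimated directly — relative risk is not valid here. The odds ratio is the appropriate measure.
OR = (a·d)/(b·c) = (815 × 1592) / (112 × 1123) = 1297480 / 125776 = 10.31580

10.32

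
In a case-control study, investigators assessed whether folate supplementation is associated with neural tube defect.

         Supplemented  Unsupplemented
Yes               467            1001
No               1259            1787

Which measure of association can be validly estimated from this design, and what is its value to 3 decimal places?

Reading the table with exposure as columns: a = 467 (Supplemented, case), b = 1259 (Supplemented, non-case), c = 1001 (Unsupplemented, case), d = 1787.
This is a case-control study: participants were sampled on outcome status, so risks in the source population cannot be estimated directly — relative risk is not valid here. The odds ratio is the appropriate measure.
OR = (a·d)/(b·c) = (467 × 1787) / (1259 × 1001) = 834529 / 1260259 = 0.66219

0.662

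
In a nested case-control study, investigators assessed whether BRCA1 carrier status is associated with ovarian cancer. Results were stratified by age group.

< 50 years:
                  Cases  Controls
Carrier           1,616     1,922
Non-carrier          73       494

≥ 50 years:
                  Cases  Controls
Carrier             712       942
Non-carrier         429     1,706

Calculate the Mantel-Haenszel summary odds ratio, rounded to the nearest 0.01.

OR_MH = Σ(aᵢdᵢ/nᵢ) / Σ(bᵢcᵢ/nᵢ), where nᵢ is the stratum total.
Stratum 1 (< 50 years): n = 4105; a·d/n = 1616·494/4105 = 194.4711; b·c/n = 1922·73/4105 = 34.1793
Stratum 2 (≥ 50 years): n = 3789; a·d/n = 712·1706/3789 = 320.5785; b·c/n = 942·429/3789 = 106.6556
OR_MH = (194.4711 + 320.5785) / (34.1793 + 106.6556) = 515.0496 / 140.8349 = 3.65712

3.66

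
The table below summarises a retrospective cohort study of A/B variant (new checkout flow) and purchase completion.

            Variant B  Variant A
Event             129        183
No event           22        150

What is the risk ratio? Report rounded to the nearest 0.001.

Reading the table with exposure as columns: a = 129 (Variant B, case), b = 22 (Variant B, non-case), c = 183 (Variant A, case), d = 150.
Risk in exposed = 129/151 = 0.85430; risk in unexposed = 183/333 = 0.54955.
RR = 0.85430 / 0.54955 = 1.55455
The risk among the exposed is 1.55 times that among the unexposed.

1.555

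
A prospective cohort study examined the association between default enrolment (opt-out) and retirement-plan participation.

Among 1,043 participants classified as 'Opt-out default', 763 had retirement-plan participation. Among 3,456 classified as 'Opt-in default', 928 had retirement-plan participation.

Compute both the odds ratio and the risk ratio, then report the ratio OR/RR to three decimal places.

2.725

From the description: a = 763, b = 280, c = 928, d = 2528.
OR = (763·2528)/(280·928) = 1928864/259840 = 7.42328
Risk in exposed = 763/1043 = 0.73154; risk in unexposed = 928/3456 = 0.26852; RR = 2.72437
OR/RR = 7.42328 / 2.72437 = 2.72477
The outcome is not rare, so the OR lies further from 1 than the RR.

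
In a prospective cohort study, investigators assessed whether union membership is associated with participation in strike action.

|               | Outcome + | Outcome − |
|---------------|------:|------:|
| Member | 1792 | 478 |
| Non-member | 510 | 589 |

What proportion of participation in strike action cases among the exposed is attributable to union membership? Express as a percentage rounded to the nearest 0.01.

41.22

Cells: a = 1792, b = 478, c = 510, d = 589.
Risk in exposed = 1792/2270 = 0.78943; risk in unexposed = 510/1099 = 0.46406.
RR = 0.78943/0.46406 = 1.70114
AR% = (RR − 1)/RR × 100 = (1.70114 − 1)/1.70114 × 100 = 41.2158%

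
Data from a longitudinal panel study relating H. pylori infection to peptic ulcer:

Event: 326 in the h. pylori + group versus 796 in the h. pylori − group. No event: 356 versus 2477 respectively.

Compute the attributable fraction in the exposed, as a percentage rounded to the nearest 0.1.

From the description: a = 326, b = 356, c = 796, d = 2477.
Risk in exposed = 326/682 = 0.47801; risk in unexposed = 796/3273 = 0.24320.
RR = 0.47801/0.24320 = 1.96547
AR% = (RR − 1)/RR × 100 = (1.96547 − 1)/1.96547 × 100 = 49.1216%

49.1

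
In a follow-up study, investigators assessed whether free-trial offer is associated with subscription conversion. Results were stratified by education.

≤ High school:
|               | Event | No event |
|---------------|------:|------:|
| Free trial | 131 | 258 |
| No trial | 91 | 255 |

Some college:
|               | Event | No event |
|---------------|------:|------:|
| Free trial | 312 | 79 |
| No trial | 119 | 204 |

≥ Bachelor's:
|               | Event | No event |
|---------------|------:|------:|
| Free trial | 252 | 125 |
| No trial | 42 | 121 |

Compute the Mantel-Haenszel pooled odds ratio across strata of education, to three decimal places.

OR_MH = Σ(aᵢdᵢ/nᵢ) / Σ(bᵢcᵢ/nᵢ), where nᵢ is the stratum total.
Stratum 1 (≤ High school): n = 735; a·d/n = 131·255/735 = 45.4490; b·c/n = 258·91/735 = 31.9429
Stratum 2 (Some college): n = 714; a·d/n = 312·204/714 = 89.1429; b·c/n = 79·119/714 = 13.1667
Stratum 3 (≥ Bachelor's): n = 540; a·d/n = 252·121/540 = 56.4667; b·c/n = 125·42/540 = 9.7222
OR_MH = (45.4490 + 89.1429 + 56.4667) / (31.9429 + 13.1667 + 9.7222) = 191.0585 / 54.8317 = 3.48445

3.484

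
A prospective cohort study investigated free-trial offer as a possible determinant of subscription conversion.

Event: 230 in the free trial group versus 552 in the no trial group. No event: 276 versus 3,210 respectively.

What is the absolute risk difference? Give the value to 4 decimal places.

0.3078

From the description: a = 230, b = 276, c = 552, d = 3210.
Risk in exposed = 230/506 = 0.454545; risk in unexposed = 552/3762 = 0.146730.
Risk difference = 0.454545 − 0.146730 = 0.307815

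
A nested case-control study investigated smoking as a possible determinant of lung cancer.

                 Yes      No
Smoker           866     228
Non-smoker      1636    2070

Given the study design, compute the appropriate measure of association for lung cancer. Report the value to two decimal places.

Cells: a = 866, b = 228, c = 1636, d = 2070.
This is a nested case-control study: participants were sampled on outcome status, so risks in the source population cannot be estimated directly — relative risk is not valid here. The odds ratio is the appropriate measure.
OR = (a·d)/(b·c) = (866 × 2070) / (228 × 1636) = 1792620 / 373008 = 4.80585

4.81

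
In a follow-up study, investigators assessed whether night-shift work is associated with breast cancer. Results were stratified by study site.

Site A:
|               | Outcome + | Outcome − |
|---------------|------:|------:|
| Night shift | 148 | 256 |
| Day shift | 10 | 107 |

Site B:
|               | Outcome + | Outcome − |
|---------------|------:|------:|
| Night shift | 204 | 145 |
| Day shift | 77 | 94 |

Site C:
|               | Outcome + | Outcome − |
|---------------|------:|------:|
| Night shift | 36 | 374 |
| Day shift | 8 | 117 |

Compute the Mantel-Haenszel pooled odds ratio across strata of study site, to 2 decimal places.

OR_MH = Σ(aᵢdᵢ/nᵢ) / Σ(bᵢcᵢ/nᵢ), where nᵢ is the stratum total.
Stratum 1 (Site A): n = 521; a·d/n = 148·107/521 = 30.3954; b·c/n = 256·10/521 = 4.9136
Stratum 2 (Site B): n = 520; a·d/n = 204·94/520 = 36.8769; b·c/n = 145·77/520 = 21.4712
Stratum 3 (Site C): n = 535; a·d/n = 36·117/535 = 7.8729; b·c/n = 374·8/535 = 5.5925
OR_MH = (30.3954 + 36.8769 + 7.8729) / (4.9136 + 21.4712 + 5.5925) = 75.1452 / 31.9773 = 2.34995

2.35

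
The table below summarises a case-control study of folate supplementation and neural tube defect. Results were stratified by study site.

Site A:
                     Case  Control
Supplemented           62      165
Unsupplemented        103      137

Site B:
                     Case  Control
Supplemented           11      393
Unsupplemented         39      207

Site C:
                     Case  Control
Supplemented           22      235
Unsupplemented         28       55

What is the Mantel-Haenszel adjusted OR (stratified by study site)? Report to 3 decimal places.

OR_MH = Σ(aᵢdᵢ/nᵢ) / Σ(bᵢcᵢ/nᵢ), where nᵢ is the stratum total.
Stratum 1 (Site A): n = 467; a·d/n = 62·137/467 = 18.1884; b·c/n = 165·103/467 = 36.3919
Stratum 2 (Site B): n = 650; a·d/n = 11·207/650 = 3.5031; b·c/n = 393·39/650 = 23.5800
Stratum 3 (Site C): n = 340; a·d/n = 22·55/340 = 3.5588; b·c/n = 235·28/340 = 19.3529
OR_MH = (18.1884 + 3.5031 + 3.5588) / (36.3919 + 23.5800 + 19.3529) = 25.2503 / 79.3248 = 0.31832

0.318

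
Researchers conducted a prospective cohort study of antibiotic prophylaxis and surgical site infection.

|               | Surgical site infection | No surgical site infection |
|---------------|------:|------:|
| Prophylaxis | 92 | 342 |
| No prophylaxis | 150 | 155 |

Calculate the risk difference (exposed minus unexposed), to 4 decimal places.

-0.2798

Cells: a = 92, b = 342, c = 150, d = 155.
Risk in exposed = 92/434 = 0.211982; risk in unexposed = 150/305 = 0.491803.
Risk difference = 0.211982 − 0.491803 = -0.279822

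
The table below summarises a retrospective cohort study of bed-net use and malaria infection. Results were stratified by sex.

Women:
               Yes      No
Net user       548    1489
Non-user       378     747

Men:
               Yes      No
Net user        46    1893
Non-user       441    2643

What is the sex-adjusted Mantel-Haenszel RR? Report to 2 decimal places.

0.54

RR_MH = Σ(aᵢ·n₀ᵢ/nᵢ) / Σ(cᵢ·n₁ᵢ/nᵢ), with n₁ᵢ = aᵢ+bᵢ (exposed), n₀ᵢ = cᵢ+dᵢ (unexposed), nᵢ = n₁ᵢ+n₀ᵢ.
Stratum 1 (Women): n₁ = 2037, n₀ = 1125, n = 3162; a·n₀/n = 548·1125/3162 = 194.9715; c·n₁/n = 378·2037/3162 = 243.5123
Stratum 2 (Men): n₁ = 1939, n₀ = 3084, n = 5023; a·n₀/n = 46·3084/5023 = 28.2429; c·n₁/n = 441·1939/5023 = 170.2367
RR_MH = (194.9715 + 28.2429) / (243.5123 + 170.2367) = 223.2144 / 413.7490 = 0.53949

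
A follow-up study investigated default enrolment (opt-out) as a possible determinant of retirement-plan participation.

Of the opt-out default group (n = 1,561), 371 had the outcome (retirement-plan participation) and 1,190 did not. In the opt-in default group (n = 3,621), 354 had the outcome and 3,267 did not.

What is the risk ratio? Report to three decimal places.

From the description: a = 371, b = 1190, c = 354, d = 3267.
Risk in exposed = 371/1561 = 0.23767; risk in unexposed = 354/3621 = 0.09776.
RR = 0.23767 / 0.09776 = 2.43106
The risk among the exposed is 2.43 times that among the unexposed.

2.431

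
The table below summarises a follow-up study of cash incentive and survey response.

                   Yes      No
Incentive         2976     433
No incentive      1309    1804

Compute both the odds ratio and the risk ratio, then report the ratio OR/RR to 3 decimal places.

Cells: a = 2976, b = 433, c = 1309, d = 1804.
OR = (2976·1804)/(433·1309) = 5368704/566797 = 9.47200
Risk in exposed = 2976/3409 = 0.87298; risk in unexposed = 1309/3113 = 0.42049; RR = 2.07609
OR/RR = 9.47200 / 2.07609 = 4.56243
The outcome is not rare, so the OR lies further from 1 than the RR.

4.562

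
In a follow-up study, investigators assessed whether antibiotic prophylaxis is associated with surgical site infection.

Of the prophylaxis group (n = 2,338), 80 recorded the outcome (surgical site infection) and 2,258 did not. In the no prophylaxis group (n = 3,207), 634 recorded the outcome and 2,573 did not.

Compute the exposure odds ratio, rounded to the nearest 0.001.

0.144

From the description: a = 80, b = 2258, c = 634, d = 2573.
OR = (a·d)/(b·c) = (80 × 2573) / (2258 × 634) = 205840 / 1431572 = 0.14379
Exposure is associated with lower odds of surgical site infection (OR = 0.14 < 1).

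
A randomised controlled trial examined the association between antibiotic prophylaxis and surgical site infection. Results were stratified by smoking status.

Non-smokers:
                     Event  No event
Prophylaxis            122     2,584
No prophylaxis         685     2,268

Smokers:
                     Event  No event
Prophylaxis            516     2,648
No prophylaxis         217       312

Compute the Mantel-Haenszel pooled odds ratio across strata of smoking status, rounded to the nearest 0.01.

0.20

OR_MH = Σ(aᵢdᵢ/nᵢ) / Σ(bᵢcᵢ/nᵢ), where nᵢ is the stratum total.
Stratum 1 (Non-smokers): n = 5659; a·d/n = 122·2268/5659 = 48.8949; b·c/n = 2584·685/5659 = 312.7832
Stratum 2 (Smokers): n = 3693; a·d/n = 516·312/3693 = 43.5938; b·c/n = 2648·217/3693 = 155.5960
OR_MH = (48.8949 + 43.5938) / (312.7832 + 155.5960) = 92.4887 / 468.3792 = 0.19747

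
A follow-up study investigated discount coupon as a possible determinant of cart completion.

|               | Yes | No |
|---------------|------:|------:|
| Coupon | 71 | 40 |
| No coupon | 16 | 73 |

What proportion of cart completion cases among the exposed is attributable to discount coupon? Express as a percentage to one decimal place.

71.9

Cells: a = 71, b = 40, c = 16, d = 73.
Risk in exposed = 71/111 = 0.63964; risk in unexposed = 16/89 = 0.17978.
RR = 0.63964/0.17978 = 3.55800
AR% = (RR − 1)/RR × 100 = (3.55800 − 1)/3.55800 × 100 = 71.8943%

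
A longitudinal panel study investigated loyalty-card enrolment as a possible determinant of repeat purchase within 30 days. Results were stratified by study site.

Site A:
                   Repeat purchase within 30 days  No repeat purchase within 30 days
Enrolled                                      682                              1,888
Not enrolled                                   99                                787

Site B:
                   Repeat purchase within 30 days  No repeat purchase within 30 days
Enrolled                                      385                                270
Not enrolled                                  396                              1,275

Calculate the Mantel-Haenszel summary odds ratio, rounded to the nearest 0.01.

OR_MH = Σ(aᵢdᵢ/nᵢ) / Σ(bᵢcᵢ/nᵢ), where nᵢ is the stratum total.
Stratum 1 (Site A): n = 3456; a·d/n = 682·787/3456 = 155.3050; b·c/n = 1888·99/3456 = 54.0833
Stratum 2 (Site B): n = 2326; a·d/n = 385·1275/2326 = 211.0383; b·c/n = 270·396/2326 = 45.9673
OR_MH = (155.3050 + 211.0383) / (54.0833 + 45.9673) = 366.3432 / 100.0507 = 3.66158

3.66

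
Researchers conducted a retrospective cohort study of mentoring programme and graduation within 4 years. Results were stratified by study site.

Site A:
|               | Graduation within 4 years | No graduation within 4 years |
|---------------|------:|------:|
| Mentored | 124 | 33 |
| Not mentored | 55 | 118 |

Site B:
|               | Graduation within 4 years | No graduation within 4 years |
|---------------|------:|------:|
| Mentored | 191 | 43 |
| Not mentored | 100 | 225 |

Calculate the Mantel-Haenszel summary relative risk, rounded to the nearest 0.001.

2.588

RR_MH = Σ(aᵢ·n₀ᵢ/nᵢ) / Σ(cᵢ·n₁ᵢ/nᵢ), with n₁ᵢ = aᵢ+bᵢ (exposed), n₀ᵢ = cᵢ+dᵢ (unexposed), nᵢ = n₁ᵢ+n₀ᵢ.
Stratum 1 (Site A): n₁ = 157, n₀ = 173, n = 330; a·n₀/n = 124·173/330 = 65.0061; c·n₁/n = 55·157/330 = 26.1667
Stratum 2 (Site B): n₁ = 234, n₀ = 325, n = 559; a·n₀/n = 191·325/559 = 111.0465; c·n₁/n = 100·234/559 = 41.8605
RR_MH = (65.0061 + 111.0465) / (26.1667 + 41.8605) = 176.0526 / 68.0271 = 2.58798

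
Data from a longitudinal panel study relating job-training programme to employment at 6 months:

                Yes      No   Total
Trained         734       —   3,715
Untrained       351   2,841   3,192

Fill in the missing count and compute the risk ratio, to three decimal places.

1.797

The missing cell is in the exposed row: 3715 − 734 = 2981.
So a = 734, b = 2981, c = 351, d = 2841.
RR = [a/(a+b)] / [c/(c+d)] = (734/3715) / (351/3192) = 0.19758/0.10996 = 1.79677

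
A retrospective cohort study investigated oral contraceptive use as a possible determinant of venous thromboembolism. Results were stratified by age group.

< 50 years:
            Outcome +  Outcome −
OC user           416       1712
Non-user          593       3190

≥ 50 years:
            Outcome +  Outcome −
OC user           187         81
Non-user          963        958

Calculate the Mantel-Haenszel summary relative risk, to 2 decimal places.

1.30

RR_MH = Σ(aᵢ·n₀ᵢ/nᵢ) / Σ(cᵢ·n₁ᵢ/nᵢ), with n₁ᵢ = aᵢ+bᵢ (exposed), n₀ᵢ = cᵢ+dᵢ (unexposed), nᵢ = n₁ᵢ+n₀ᵢ.
Stratum 1 (< 50 years): n₁ = 2128, n₀ = 3783, n = 5911; a·n₀/n = 416·3783/5911 = 266.2372; c·n₁/n = 593·2128/5911 = 213.4840
Stratum 2 (≥ 50 years): n₁ = 268, n₀ = 1921, n = 2189; a·n₀/n = 187·1921/2189 = 164.1055; c·n₁/n = 963·268/2189 = 117.9004
RR_MH = (266.2372 + 164.1055) / (213.4840 + 117.9004) = 430.3427 / 331.3844 = 1.29862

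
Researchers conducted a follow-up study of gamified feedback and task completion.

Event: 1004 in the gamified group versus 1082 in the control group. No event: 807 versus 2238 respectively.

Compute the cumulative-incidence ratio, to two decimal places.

From the description: a = 1004, b = 807, c = 1082, d = 2238.
Risk in exposed = 1004/1811 = 0.55439; risk in unexposed = 1082/3320 = 0.32590.
RR = 0.55439 / 0.32590 = 1.70109
The risk among the exposed is 1.70 times that among the unexposed.

1.70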